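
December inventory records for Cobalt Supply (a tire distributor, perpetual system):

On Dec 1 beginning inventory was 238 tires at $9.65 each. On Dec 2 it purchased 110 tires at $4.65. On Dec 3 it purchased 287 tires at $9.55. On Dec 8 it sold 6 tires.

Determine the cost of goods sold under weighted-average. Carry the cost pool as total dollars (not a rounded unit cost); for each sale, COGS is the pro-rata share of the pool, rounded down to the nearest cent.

COGS = $52.43

After Dec 1: 238 on hand, pool $2,296.70 (≈ $9.6500 each)
After Dec 2: 348 on hand, pool $2,808.20 (≈ $8.0695 each)
After Dec 3: 635 on hand, pool $5,549.05 (≈ $8.7387 each)
Dec 8, sell 6: 6/635 × $5,549.05 → $52.43
Ending inventory (cost pool remaining) = $5,496.62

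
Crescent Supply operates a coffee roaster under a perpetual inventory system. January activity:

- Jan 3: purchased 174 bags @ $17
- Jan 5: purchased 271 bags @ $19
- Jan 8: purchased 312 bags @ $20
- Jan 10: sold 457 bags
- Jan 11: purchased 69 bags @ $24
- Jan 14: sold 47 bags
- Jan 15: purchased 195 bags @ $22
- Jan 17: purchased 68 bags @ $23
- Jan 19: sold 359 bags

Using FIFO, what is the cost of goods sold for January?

COGS = $16,817

Jan 10, 457 sold [FIFO — oldest first]: 174 @ $17 + 271 @ $19 + 12 @ $20 = $8,347
Jan 14, 47 sold [FIFO — oldest first]: 47 @ $20 = $940
Jan 19, 359 sold [FIFO — oldest first]: 253 @ $20 + 69 @ $24 + 37 @ $22 = $7,530
Total COGS = $8,347 + $940 + $7,530 = $16,817
Ending inventory: 158 @ $22 + 68 @ $23 = $5,040
Check: goods available $21,857 = COGS $16,817 + ending $5,040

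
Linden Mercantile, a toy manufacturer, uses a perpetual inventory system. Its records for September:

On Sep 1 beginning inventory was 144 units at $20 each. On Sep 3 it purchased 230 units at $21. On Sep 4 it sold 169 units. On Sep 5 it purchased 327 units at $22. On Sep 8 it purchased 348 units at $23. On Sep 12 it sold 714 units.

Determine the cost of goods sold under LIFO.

COGS = $19,566

Sep 4, 169 sold [LIFO — newest first]: 169 @ $21 = $3,549
Sep 12, 714 sold [LIFO — newest first]: 348 @ $23 + 327 @ $22 + 39 @ $21 = $16,017
Total COGS = $3,549 + $16,017 = $19,566
Ending inventory: 144 @ $20 + 22 @ $21 = $3,342
Check: goods available $22,908 = COGS $19,566 + ending $3,342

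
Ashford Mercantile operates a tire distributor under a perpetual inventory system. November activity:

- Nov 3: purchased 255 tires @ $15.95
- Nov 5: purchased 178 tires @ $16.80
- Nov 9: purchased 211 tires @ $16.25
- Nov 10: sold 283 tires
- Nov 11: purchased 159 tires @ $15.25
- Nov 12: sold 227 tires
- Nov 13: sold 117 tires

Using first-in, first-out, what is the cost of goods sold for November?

Nov 10, 283 sold [FIFO — oldest first]: 255 @ $15.95 + 28 @ $16.80 = $4,537.65
Nov 12, 227 sold [FIFO — oldest first]: 150 @ $16.80 + 77 @ $16.25 = $3,771.25
Nov 13, 117 sold [FIFO — oldest first]: 117 @ $16.25 = $1,901.25
Total COGS = $4,537.65 + $3,771.25 + $1,901.25 = $10,210.15
Ending inventory: 17 @ $16.25 + 159 @ $15.25 = $2,701.00

COGS = $10,210.15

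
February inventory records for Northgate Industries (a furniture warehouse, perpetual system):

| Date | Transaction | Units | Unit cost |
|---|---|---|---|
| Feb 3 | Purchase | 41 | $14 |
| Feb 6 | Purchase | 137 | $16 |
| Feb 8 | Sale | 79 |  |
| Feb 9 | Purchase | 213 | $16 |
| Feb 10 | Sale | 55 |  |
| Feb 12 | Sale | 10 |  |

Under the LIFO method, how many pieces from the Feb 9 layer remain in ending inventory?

Feb 8, 79 sold [LIFO — newest first]: 79 @ $16 = $1,264
Feb 10, 55 sold [LIFO — newest first]: 55 @ $16 = $880
Feb 12, 10 sold [LIFO — newest first]: 10 @ $16 = $160
Total COGS = $1,264 + $880 + $160 = $2,304
Ending inventory: 41 @ $14 + 58 @ $16 + 148 @ $16 = $3,870

148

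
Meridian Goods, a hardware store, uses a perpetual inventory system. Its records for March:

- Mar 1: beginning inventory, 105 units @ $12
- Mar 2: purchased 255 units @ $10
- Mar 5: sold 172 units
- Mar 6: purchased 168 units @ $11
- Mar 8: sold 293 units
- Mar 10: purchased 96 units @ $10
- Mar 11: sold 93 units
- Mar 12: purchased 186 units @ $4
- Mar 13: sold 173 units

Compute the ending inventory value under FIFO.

Ending inventory = $316

Mar 5, 172 sold [FIFO — oldest first]: 105 @ $12 + 67 @ $10 = $1,930
Mar 8, 293 sold [FIFO — oldest first]: 188 @ $10 + 105 @ $11 = $3,035
Mar 11, 93 sold [FIFO — oldest first]: 63 @ $11 + 30 @ $10 = $993
Mar 13, 173 sold [FIFO — oldest first]: 66 @ $10 + 107 @ $4 = $1,088
Total COGS = $1,930 + $3,035 + $993 + $1,088 = $7,046
Ending inventory: 79 @ $4 = $316
Check: goods available $7,362 = COGS $7,046 + ending $316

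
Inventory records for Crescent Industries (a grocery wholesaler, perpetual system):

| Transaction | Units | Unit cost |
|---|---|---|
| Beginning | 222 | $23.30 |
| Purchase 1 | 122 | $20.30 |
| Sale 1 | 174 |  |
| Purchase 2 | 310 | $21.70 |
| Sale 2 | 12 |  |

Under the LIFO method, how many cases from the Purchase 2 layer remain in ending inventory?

298

Sale 1 (174) [LIFO — newest first]: 122 @ $20.30 + 52 @ $23.30 = $3,688.20
Sale 2 (12) [LIFO — newest first]: 12 @ $21.70 = $260.40
Total COGS = $3,688.20 + $260.40 = $3,948.60
Ending inventory: 170 @ $23.30 + 298 @ $21.70 = $10,427.60
Check: goods available $14,376.20 = COGS $3,948.60 + ending $10,427.60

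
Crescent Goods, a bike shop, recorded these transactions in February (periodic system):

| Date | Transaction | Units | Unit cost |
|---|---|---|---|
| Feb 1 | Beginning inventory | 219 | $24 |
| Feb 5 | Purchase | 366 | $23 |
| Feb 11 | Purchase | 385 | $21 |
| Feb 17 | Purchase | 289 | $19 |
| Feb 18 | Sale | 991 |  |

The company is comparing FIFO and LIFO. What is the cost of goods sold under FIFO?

COGS = $22,158

FIFO COGS: 219 @ $24 + 366 @ $23 + 385 @ $21 + 21 @ $19 = $22,158
LIFO COGS: 289 @ $19 + 385 @ $21 + 317 @ $23 = $20,867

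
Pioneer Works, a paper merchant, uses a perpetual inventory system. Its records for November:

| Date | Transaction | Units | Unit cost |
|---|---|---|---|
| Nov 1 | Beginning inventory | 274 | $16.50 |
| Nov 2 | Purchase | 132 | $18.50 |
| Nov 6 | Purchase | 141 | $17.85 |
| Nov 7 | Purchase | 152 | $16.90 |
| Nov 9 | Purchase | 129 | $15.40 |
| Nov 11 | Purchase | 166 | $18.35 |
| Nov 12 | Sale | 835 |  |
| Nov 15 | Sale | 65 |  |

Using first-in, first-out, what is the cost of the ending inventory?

Ending inventory = $1,724.90

Nov 12, 835 sold [FIFO — oldest first]: 274 @ $16.50 + 132 @ $18.50 + 141 @ $17.85 + 152 @ $16.90 + 129 @ $15.40 + 7 @ $18.35 = $14,163.70
Nov 15, 65 sold [FIFO — oldest first]: 65 @ $18.35 = $1,192.75
Total COGS = $14,163.70 + $1,192.75 = $15,356.45
Ending inventory: 94 @ $18.35 = $1,724.90
Check: goods available $17,081.35 = COGS $15,356.45 + ending $1,724.90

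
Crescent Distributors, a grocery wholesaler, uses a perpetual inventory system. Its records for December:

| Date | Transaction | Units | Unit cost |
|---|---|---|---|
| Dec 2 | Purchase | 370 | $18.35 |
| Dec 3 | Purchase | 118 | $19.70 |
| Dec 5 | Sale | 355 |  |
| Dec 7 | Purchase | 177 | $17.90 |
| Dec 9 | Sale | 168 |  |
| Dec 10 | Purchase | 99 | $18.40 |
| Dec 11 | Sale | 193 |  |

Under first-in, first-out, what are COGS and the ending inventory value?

Dec 5, 355 sold [FIFO — oldest first]: 355 @ $18.35 = $6,514.25
Dec 9, 168 sold [FIFO — oldest first]: 15 @ $18.35 + 118 @ $19.70 + 35 @ $17.90 = $3,226.35
Dec 11, 193 sold [FIFO — oldest first]: 142 @ $17.90 + 51 @ $18.40 = $3,480.20
Total COGS = $6,514.25 + $3,226.35 + $3,480.20 = $13,220.80
Ending inventory: 48 @ $18.40 = $883.20
Check: goods available $14,104.00 = COGS $13,220.80 + ending $883.20

COGS = $13,220.80; ending inventory = $883.20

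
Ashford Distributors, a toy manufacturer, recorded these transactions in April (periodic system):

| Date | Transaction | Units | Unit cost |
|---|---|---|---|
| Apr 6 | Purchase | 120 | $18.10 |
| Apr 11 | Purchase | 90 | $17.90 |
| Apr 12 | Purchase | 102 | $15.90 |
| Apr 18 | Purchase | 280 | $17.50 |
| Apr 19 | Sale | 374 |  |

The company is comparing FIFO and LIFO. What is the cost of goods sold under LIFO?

FIFO COGS: 120 @ $18.10 + 90 @ $17.90 + 102 @ $15.90 + 62 @ $17.50 = $6,489.80
LIFO COGS: 280 @ $17.50 + 94 @ $15.90 = $6,394.60

COGS = $6,394.60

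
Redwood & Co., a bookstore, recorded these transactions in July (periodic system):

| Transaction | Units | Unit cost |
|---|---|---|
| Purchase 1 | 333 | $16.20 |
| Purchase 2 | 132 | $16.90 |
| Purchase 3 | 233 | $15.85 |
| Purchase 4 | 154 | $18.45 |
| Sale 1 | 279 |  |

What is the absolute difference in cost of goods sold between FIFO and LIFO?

FIFO COGS: 279 @ $16.20 = $4,519.80
LIFO COGS: 154 @ $18.45 + 125 @ $15.85 = $4,822.55
Difference = |$4,519.80 − $4,822.55| = $302.75

$302.75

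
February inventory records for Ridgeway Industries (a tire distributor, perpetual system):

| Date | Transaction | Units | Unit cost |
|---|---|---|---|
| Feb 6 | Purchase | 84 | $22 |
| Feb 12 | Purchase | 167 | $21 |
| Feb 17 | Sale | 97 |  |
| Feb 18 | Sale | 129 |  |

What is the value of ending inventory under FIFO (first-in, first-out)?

Ending inventory = $525

Feb 17, 97 sold [FIFO — oldest first]: 84 @ $22 + 13 @ $21 = $2,121
Feb 18, 129 sold [FIFO — oldest first]: 129 @ $21 = $2,709
Total COGS = $2,121 + $2,709 = $4,830
Ending inventory: 25 @ $21 = $525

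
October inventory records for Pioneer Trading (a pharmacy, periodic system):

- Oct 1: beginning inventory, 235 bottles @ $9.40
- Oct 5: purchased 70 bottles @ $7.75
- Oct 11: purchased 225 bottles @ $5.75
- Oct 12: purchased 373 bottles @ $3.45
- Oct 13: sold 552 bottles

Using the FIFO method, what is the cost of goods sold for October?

COGS = $4,121.15

Oct 13, 552 sold [FIFO — oldest first]: 235 @ $9.40 + 70 @ $7.75 + 225 @ $5.75 + 22 @ $3.45 = $4,121.15
Ending inventory: 351 @ $3.45 = $1,210.95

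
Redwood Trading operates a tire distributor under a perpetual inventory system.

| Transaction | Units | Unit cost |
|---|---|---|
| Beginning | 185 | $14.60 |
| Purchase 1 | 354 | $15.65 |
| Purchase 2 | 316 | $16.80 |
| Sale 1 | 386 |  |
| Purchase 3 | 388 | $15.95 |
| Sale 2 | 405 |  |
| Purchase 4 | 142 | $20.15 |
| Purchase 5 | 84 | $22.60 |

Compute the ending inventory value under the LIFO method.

Ending inventory = $11,639.25

Sale 1 (386) [LIFO — newest first]: 316 @ $16.80 + 70 @ $15.65 = $6,404.30
Sale 2 (405) [LIFO — newest first]: 388 @ $15.95 + 17 @ $15.65 = $6,454.65
Total COGS = $6,404.30 + $6,454.65 = $12,858.95
Ending inventory: 185 @ $14.60 + 267 @ $15.65 + 142 @ $20.15 + 84 @ $22.60 = $11,639.25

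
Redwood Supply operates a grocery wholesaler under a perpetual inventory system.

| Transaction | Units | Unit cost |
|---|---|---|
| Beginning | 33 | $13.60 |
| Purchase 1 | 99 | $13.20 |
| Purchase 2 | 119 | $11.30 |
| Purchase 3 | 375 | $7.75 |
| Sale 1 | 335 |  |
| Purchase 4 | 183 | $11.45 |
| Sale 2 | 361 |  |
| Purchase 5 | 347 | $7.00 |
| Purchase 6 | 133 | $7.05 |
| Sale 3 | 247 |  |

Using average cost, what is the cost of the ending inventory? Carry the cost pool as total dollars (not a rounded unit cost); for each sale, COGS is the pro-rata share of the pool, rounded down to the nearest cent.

After Beginning: 33 on hand, pool $448.80 (≈ $13.6000 each)
After Purchase 1: 132 on hand, pool $1,755.60 (≈ $13.3000 each)
After Purchase 2: 251 on hand, pool $3,100.30 (≈ $12.3518 each)
After Purchase 3: 626 on hand, pool $6,006.55 (≈ $9.5951 each)
Sale 1, sell 335: 335/626 × $6,006.55 → $3,214.36
After Purchase 4: 474 on hand, pool $4,887.54 (≈ $10.3113 each)
Sale 2, sell 361: 361/474 × $4,887.54 → $3,722.36
After Purchase 5: 460 on hand, pool $3,594.18 (≈ $7.8134 each)
After Purchase 6: 593 on hand, pool $4,531.83 (≈ $7.6422 each)
Sale 3, sell 247: 247/593 × $4,531.83 → $1,887.62
Total COGS = $3,214.36 + $3,722.36 + $1,887.62 = $8,824.34
Ending inventory (cost pool remaining) = $2,644.21
Check: goods available $11,468.55 = COGS $8,824.34 + ending $2,644.21

Ending inventory = $2,644.21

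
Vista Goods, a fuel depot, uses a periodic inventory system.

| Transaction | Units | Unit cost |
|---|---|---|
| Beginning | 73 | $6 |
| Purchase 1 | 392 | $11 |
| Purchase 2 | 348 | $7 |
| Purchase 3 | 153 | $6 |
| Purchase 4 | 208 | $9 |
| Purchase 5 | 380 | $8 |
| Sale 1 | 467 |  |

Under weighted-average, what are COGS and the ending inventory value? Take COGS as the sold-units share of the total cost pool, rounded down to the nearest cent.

Sale 1, sell 467: 467/1554 × $13,016.00 → $3,911.50
Ending inventory (cost pool remaining) = $9,104.50
Check: goods available $13,016.00 = COGS $3,911.50 + ending $9,104.50

COGS = $3,911.50; ending inventory = $9,104.50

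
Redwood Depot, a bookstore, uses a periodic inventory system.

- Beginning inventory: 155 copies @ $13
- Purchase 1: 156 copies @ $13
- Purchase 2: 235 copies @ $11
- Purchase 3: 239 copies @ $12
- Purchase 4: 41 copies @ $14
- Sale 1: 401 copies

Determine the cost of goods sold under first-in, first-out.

COGS = $5,033

Sale 1 (401) [FIFO — oldest first]: 155 @ $13 + 156 @ $13 + 90 @ $11 = $5,033
Ending inventory: 145 @ $11 + 239 @ $12 + 41 @ $14 = $5,037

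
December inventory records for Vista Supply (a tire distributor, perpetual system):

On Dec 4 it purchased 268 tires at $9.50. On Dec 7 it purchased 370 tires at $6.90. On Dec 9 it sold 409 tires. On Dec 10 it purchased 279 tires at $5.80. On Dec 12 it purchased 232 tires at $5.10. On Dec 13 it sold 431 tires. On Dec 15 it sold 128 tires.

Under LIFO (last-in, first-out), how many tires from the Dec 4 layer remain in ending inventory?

Dec 9, 409 sold [LIFO — newest first]: 370 @ $6.90 + 39 @ $9.50 = $2,923.50
Dec 13, 431 sold [LIFO — newest first]: 232 @ $5.10 + 199 @ $5.80 = $2,337.40
Dec 15, 128 sold [LIFO — newest first]: 80 @ $5.80 + 48 @ $9.50 = $920.00
Total COGS = $2,923.50 + $2,337.40 + $920.00 = $6,180.90
Ending inventory: 181 @ $9.50 = $1,719.50

181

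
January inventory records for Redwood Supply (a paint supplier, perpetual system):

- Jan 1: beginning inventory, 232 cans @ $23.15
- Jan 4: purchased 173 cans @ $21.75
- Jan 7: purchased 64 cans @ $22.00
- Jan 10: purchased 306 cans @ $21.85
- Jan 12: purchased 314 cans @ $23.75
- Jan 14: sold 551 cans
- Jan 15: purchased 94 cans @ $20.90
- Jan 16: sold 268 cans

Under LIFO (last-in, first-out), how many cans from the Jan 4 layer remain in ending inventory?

132

Jan 14, 551 sold [LIFO — newest first]: 314 @ $23.75 + 237 @ $21.85 = $12,635.95
Jan 16, 268 sold [LIFO — newest first]: 94 @ $20.90 + 69 @ $21.85 + 64 @ $22.00 + 41 @ $21.75 = $5,772.00
Total COGS = $12,635.95 + $5,772.00 = $18,407.95
Ending inventory: 232 @ $23.15 + 132 @ $21.75 = $8,241.80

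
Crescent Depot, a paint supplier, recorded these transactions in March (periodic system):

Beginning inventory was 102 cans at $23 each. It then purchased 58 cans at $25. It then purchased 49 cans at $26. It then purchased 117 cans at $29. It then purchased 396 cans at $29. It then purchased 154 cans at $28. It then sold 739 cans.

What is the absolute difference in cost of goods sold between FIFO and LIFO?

$615

FIFO COGS: 102 @ $23 + 58 @ $25 + 49 @ $26 + 117 @ $29 + 396 @ $29 + 17 @ $28 = $20,423
LIFO COGS: 154 @ $28 + 396 @ $29 + 117 @ $29 + 49 @ $26 + 23 @ $25 = $21,038
Difference = |$20,423 − $21,038| = $615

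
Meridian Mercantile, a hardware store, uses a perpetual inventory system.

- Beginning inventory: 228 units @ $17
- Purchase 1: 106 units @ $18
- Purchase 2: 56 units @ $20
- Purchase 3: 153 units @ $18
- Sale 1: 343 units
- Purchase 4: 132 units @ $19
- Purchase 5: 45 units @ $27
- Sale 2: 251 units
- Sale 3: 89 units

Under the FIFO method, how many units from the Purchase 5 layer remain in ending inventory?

Sale 1 (343) [FIFO — oldest first]: 228 @ $17 + 106 @ $18 + 9 @ $20 = $5,964
Sale 2 (251) [FIFO — oldest first]: 47 @ $20 + 153 @ $18 + 51 @ $19 = $4,663
Sale 3 (89) [FIFO — oldest first]: 81 @ $19 + 8 @ $27 = $1,755
Total COGS = $5,964 + $4,663 + $1,755 = $12,382
Ending inventory: 37 @ $27 = $999
Check: goods available $13,381 = COGS $12,382 + ending $999

37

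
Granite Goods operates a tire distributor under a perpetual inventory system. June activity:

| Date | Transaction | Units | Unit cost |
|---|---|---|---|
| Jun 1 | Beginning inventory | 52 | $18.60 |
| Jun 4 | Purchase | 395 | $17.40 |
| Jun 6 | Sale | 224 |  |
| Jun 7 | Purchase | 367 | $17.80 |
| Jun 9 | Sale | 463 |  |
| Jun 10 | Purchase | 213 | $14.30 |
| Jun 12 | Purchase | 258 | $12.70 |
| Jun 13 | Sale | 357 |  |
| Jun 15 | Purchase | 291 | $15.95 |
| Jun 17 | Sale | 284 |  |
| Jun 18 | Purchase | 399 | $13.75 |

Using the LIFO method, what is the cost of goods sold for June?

COGS = $21,322.70

Jun 6, 224 sold [LIFO — newest first]: 224 @ $17.40 = $3,897.60
Jun 9, 463 sold [LIFO — newest first]: 367 @ $17.80 + 96 @ $17.40 = $8,203.00
Jun 13, 357 sold [LIFO — newest first]: 258 @ $12.70 + 99 @ $14.30 = $4,692.30
Jun 17, 284 sold [LIFO — newest first]: 284 @ $15.95 = $4,529.80
Total COGS = $3,897.60 + $8,203.00 + $4,692.30 + $4,529.80 = $21,322.70
Ending inventory: 52 @ $18.60 + 75 @ $17.40 + 114 @ $14.30 + 7 @ $15.95 + 399 @ $13.75 = $9,500.30
Check: goods available $30,823.00 = COGS $21,322.70 + ending $9,500.30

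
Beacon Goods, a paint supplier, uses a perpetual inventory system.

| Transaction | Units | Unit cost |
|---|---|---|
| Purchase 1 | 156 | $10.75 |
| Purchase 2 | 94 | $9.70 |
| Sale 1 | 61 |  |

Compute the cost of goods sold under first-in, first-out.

COGS = $655.75

Sale 1 (61) [FIFO — oldest first]: 61 @ $10.75 = $655.75
Ending inventory: 95 @ $10.75 + 94 @ $9.70 = $1,933.05
Check: goods available $2,588.80 = COGS $655.75 + ending $1,933.05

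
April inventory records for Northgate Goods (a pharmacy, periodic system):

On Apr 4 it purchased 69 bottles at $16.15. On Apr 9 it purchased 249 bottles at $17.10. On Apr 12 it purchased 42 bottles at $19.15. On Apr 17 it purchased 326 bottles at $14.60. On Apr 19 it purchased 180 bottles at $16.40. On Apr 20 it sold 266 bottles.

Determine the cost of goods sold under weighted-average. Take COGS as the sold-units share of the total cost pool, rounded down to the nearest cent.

Apr 20, sell 266: 266/866 × $13,888.15 → $4,265.87
Ending inventory (cost pool remaining) = $9,622.28
Check: goods available $13,888.15 = COGS $4,265.87 + ending $9,622.28

COGS = $4,265.87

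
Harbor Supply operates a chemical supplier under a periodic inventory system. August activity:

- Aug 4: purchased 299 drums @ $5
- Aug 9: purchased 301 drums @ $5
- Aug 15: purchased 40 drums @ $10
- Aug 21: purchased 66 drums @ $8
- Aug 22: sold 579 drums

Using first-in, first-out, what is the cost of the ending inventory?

Ending inventory = $1,033

Aug 22, 579 sold [FIFO — oldest first]: 299 @ $5 + 280 @ $5 = $2,895
Ending inventory: 21 @ $5 + 40 @ $10 + 66 @ $8 = $1,033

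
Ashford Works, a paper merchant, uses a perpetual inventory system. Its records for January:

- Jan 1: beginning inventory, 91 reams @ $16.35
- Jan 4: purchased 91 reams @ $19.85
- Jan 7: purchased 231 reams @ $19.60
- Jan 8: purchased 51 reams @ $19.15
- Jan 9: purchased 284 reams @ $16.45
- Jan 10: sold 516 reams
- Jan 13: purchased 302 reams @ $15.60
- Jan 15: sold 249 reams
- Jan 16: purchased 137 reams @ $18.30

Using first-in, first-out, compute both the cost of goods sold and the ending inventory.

Jan 10, 516 sold [FIFO — oldest first]: 91 @ $16.35 + 91 @ $19.85 + 231 @ $19.60 + 51 @ $19.15 + 52 @ $16.45 = $9,653.85
Jan 15, 249 sold [FIFO — oldest first]: 232 @ $16.45 + 17 @ $15.60 = $4,081.60
Total COGS = $9,653.85 + $4,081.60 = $13,735.45
Ending inventory: 285 @ $15.60 + 137 @ $18.30 = $6,953.10
Check: goods available $20,688.55 = COGS $13,735.45 + ending $6,953.10

COGS = $13,735.45; ending inventory = $6,953.10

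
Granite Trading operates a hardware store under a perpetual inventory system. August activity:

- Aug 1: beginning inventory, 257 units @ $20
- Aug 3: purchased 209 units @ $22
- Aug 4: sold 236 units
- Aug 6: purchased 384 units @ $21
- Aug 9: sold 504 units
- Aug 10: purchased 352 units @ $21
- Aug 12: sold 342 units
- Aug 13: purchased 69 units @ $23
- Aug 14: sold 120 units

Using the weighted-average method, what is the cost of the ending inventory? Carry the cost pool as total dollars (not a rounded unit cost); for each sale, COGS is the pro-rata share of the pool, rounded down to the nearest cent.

Ending inventory = $1,498.98

After Aug 1: 257 on hand, pool $5,140.00 (≈ $20.0000 each)
After Aug 3: 466 on hand, pool $9,738.00 (≈ $20.8970 each)
Aug 4, sell 236: 236/466 × $9,738.00 → $4,931.69
After Aug 6: 614 on hand, pool $12,870.31 (≈ $20.9614 each)
Aug 9, sell 504: 504/614 × $12,870.31 → $10,564.55
After Aug 10: 462 on hand, pool $9,697.76 (≈ $20.9908 each)
Aug 12, sell 342: 342/462 × $9,697.76 → $7,178.86
After Aug 13: 189 on hand, pool $4,105.90 (≈ $21.7243 each)
Aug 14, sell 120: 120/189 × $4,105.90 → $2,606.92
Total COGS = $4,931.69 + $10,564.55 + $7,178.86 + $2,606.92 = $25,282.02
Ending inventory (cost pool remaining) = $1,498.98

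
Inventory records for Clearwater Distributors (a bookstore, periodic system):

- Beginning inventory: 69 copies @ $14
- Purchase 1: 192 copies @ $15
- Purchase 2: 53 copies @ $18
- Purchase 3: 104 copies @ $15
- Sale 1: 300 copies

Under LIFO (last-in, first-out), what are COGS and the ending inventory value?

COGS = $4,659; ending inventory = $1,701

Sale 1 (300) [LIFO — newest first]: 104 @ $15 + 53 @ $18 + 143 @ $15 = $4,659
Ending inventory: 69 @ $14 + 49 @ $15 = $1,701
Check: goods available $6,360 = COGS $4,659 + ending $1,701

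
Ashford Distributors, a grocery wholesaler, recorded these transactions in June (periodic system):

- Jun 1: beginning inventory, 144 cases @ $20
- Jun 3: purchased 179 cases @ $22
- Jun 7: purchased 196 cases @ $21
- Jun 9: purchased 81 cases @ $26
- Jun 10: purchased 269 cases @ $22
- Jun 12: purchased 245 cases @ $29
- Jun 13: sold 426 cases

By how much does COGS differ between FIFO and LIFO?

$2,106

FIFO COGS: 144 @ $20 + 179 @ $22 + 103 @ $21 = $8,981
LIFO COGS: 245 @ $29 + 181 @ $22 = $11,087
Difference = |$8,981 − $11,087| = $2,106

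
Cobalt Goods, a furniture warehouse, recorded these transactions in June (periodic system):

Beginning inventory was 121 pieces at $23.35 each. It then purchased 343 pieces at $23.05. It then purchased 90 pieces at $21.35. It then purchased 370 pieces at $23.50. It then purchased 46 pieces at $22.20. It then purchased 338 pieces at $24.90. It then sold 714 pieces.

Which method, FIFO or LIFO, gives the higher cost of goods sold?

LIFO

FIFO COGS: 121 @ $23.35 + 343 @ $23.05 + 90 @ $21.35 + 160 @ $23.50 = $16,413.00
LIFO COGS: 338 @ $24.90 + 46 @ $22.20 + 330 @ $23.50 = $17,192.40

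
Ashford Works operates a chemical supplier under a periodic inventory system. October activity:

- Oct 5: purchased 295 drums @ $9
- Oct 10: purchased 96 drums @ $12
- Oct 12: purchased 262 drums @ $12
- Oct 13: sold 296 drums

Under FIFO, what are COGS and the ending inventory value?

COGS = $2,667; ending inventory = $4,284

Oct 13, 296 sold [FIFO — oldest first]: 295 @ $9 + 1 @ $12 = $2,667
Ending inventory: 95 @ $12 + 262 @ $12 = $4,284
Check: goods available $6,951 = COGS $2,667 + ending $4,284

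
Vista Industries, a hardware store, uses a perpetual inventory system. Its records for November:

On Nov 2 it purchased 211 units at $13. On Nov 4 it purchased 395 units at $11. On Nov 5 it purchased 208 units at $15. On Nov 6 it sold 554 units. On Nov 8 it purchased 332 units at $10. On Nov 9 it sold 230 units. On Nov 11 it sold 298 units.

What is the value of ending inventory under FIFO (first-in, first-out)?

Nov 6, 554 sold [FIFO — oldest first]: 211 @ $13 + 343 @ $11 = $6,516
Nov 9, 230 sold [FIFO — oldest first]: 52 @ $11 + 178 @ $15 = $3,242
Nov 11, 298 sold [FIFO — oldest first]: 30 @ $15 + 268 @ $10 = $3,130
Total COGS = $6,516 + $3,242 + $3,130 = $12,888
Ending inventory: 64 @ $10 = $640
Check: goods available $13,528 = COGS $12,888 + ending $640

Ending inventory = $640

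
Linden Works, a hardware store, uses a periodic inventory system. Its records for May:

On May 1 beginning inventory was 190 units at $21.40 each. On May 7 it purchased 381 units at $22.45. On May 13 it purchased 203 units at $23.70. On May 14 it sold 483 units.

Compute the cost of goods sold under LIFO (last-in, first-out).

COGS = $11,097.10

May 14, 483 sold [LIFO — newest first]: 203 @ $23.70 + 280 @ $22.45 = $11,097.10
Ending inventory: 190 @ $21.40 + 101 @ $22.45 = $6,333.45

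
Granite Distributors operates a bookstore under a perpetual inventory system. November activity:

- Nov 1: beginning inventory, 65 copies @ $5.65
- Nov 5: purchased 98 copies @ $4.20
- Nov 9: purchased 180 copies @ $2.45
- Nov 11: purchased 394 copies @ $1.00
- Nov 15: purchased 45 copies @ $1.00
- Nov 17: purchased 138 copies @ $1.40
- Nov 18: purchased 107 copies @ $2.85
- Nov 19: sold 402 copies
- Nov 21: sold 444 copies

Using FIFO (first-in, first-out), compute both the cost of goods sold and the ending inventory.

COGS = $1,748.45; ending inventory = $408.55

Nov 19, 402 sold [FIFO — oldest first]: 65 @ $5.65 + 98 @ $4.20 + 180 @ $2.45 + 59 @ $1.00 = $1,278.85
Nov 21, 444 sold [FIFO — oldest first]: 335 @ $1.00 + 45 @ $1.00 + 64 @ $1.40 = $469.60
Total COGS = $1,278.85 + $469.60 = $1,748.45
Ending inventory: 74 @ $1.40 + 107 @ $2.85 = $408.55
Check: goods available $2,157.00 = COGS $1,748.45 + ending $408.55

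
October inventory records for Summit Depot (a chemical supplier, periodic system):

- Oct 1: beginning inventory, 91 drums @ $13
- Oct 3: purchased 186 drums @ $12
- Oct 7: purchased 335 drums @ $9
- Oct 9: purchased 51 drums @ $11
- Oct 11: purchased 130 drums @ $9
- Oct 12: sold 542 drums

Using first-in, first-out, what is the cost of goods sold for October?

COGS = $5,800

Oct 12, 542 sold [FIFO — oldest first]: 91 @ $13 + 186 @ $12 + 265 @ $9 = $5,800
Ending inventory: 70 @ $9 + 51 @ $11 + 130 @ $9 = $2,361
Check: goods available $8,161 = COGS $5,800 + ending $2,361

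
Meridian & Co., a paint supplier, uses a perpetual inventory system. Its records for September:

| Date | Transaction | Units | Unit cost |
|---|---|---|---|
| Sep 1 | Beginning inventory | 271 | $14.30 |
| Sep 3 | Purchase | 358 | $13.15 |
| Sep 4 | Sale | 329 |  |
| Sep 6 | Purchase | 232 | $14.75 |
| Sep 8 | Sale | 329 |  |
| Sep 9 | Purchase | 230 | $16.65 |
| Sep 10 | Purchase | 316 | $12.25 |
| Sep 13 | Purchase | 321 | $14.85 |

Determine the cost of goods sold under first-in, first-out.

Sep 4, 329 sold [FIFO — oldest first]: 271 @ $14.30 + 58 @ $13.15 = $4,638.00
Sep 8, 329 sold [FIFO — oldest first]: 300 @ $13.15 + 29 @ $14.75 = $4,372.75
Total COGS = $4,638.00 + $4,372.75 = $9,010.75
Ending inventory: 203 @ $14.75 + 230 @ $16.65 + 316 @ $12.25 + 321 @ $14.85 = $15,461.60

COGS = $9,010.75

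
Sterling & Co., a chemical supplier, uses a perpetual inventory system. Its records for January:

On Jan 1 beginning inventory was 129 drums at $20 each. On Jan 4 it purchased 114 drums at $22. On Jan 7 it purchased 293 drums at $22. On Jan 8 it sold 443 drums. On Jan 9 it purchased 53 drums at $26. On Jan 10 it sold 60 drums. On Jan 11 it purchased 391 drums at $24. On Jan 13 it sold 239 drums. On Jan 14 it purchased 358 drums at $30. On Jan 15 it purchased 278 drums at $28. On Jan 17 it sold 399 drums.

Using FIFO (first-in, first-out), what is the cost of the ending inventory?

Ending inventory = $13,694

Jan 8, 443 sold [FIFO — oldest first]: 129 @ $20 + 114 @ $22 + 200 @ $22 = $9,488
Jan 10, 60 sold [FIFO — oldest first]: 60 @ $22 = $1,320
Jan 13, 239 sold [FIFO — oldest first]: 33 @ $22 + 53 @ $26 + 153 @ $24 = $5,776
Jan 17, 399 sold [FIFO — oldest first]: 238 @ $24 + 161 @ $30 = $10,542
Total COGS = $9,488 + $1,320 + $5,776 + $10,542 = $27,126
Ending inventory: 197 @ $30 + 278 @ $28 = $13,694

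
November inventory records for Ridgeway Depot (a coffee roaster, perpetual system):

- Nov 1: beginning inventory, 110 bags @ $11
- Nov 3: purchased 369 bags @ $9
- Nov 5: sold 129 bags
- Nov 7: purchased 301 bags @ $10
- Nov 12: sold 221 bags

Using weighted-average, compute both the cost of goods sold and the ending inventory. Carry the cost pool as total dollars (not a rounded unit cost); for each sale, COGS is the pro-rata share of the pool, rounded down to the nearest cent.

COGS = $3,365.99; ending inventory = $4,175.01

After Nov 1: 110 on hand, pool $1,210.00 (≈ $11.0000 each)
After Nov 3: 479 on hand, pool $4,531.00 (≈ $9.4593 each)
Nov 5, sell 129: 129/479 × $4,531.00 → $1,220.24
After Nov 7: 651 on hand, pool $6,320.76 (≈ $9.7093 each)
Nov 12, sell 221: 221/651 × $6,320.76 → $2,145.75
Total COGS = $1,220.24 + $2,145.75 = $3,365.99
Ending inventory (cost pool remaining) = $4,175.01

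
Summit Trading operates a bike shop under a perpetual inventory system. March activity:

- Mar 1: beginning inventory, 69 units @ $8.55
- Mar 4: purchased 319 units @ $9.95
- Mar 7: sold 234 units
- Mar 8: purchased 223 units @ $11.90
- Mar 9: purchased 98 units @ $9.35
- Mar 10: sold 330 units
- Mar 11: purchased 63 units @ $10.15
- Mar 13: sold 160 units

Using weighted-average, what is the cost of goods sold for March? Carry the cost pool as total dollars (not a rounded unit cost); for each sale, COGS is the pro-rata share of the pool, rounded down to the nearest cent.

After Mar 1: 69 on hand, pool $589.95 (≈ $8.5500 each)
After Mar 4: 388 on hand, pool $3,764.00 (≈ $9.7010 each)
Mar 7, sell 234: 234/388 × $3,764.00 → $2,270.04
After Mar 8: 377 on hand, pool $4,147.66 (≈ $11.0018 each)
After Mar 9: 475 on hand, pool $5,063.96 (≈ $10.6610 each)
Mar 10, sell 330: 330/475 × $5,063.96 → $3,518.11
After Mar 11: 208 on hand, pool $2,185.30 (≈ $10.5062 each)
Mar 13, sell 160: 160/208 × $2,185.30 → $1,681.00
Total COGS = $2,270.04 + $3,518.11 + $1,681.00 = $7,469.15
Ending inventory (cost pool remaining) = $504.30
Check: goods available $7,973.45 = COGS $7,469.15 + ending $504.30

COGS = $7,469.15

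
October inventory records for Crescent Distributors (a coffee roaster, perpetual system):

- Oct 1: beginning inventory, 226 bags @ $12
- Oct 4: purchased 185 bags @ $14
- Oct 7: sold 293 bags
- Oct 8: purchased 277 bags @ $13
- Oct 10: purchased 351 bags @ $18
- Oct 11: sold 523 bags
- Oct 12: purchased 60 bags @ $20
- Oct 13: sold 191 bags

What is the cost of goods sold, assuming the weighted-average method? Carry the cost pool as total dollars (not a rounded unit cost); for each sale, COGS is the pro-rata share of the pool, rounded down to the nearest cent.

After Oct 1: 226 on hand, pool $2,712.00 (≈ $12.0000 each)
After Oct 4: 411 on hand, pool $5,302.00 (≈ $12.9002 each)
Oct 7, sell 293: 293/411 × $5,302.00 → $3,779.77
After Oct 8: 395 on hand, pool $5,123.23 (≈ $12.9702 each)
After Oct 10: 746 on hand, pool $11,441.23 (≈ $15.3368 each)
Oct 11, sell 523: 523/746 × $11,441.23 → $8,021.13
After Oct 12: 283 on hand, pool $4,620.10 (≈ $16.3254 each)
Oct 13, sell 191: 191/283 × $4,620.10 → $3,118.15
Total COGS = $3,779.77 + $8,021.13 + $3,118.15 = $14,919.05
Ending inventory (cost pool remaining) = $1,501.95
Check: goods available $16,421.00 = COGS $14,919.05 + ending $1,501.95

COGS = $14,919.05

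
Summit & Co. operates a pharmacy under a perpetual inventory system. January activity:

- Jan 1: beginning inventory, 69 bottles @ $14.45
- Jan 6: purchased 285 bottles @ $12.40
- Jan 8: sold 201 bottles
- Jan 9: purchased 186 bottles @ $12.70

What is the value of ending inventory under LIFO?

Jan 8, 201 sold [LIFO — newest first]: 201 @ $12.40 = $2,492.40
Ending inventory: 69 @ $14.45 + 84 @ $12.40 + 186 @ $12.70 = $4,400.85

Ending inventory = $4,400.85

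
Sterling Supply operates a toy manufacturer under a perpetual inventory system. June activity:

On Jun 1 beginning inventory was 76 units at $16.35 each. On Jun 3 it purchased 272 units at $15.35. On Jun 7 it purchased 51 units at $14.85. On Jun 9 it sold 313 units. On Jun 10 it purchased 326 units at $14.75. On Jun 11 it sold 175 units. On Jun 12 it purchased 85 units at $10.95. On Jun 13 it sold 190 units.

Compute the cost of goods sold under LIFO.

COGS = $9,839.80

Jun 9, 313 sold [LIFO — newest first]: 51 @ $14.85 + 262 @ $15.35 = $4,779.05
Jun 11, 175 sold [LIFO — newest first]: 175 @ $14.75 = $2,581.25
Jun 13, 190 sold [LIFO — newest first]: 85 @ $10.95 + 105 @ $14.75 = $2,479.50
Total COGS = $4,779.05 + $2,581.25 + $2,479.50 = $9,839.80
Ending inventory: 76 @ $16.35 + 10 @ $15.35 + 46 @ $14.75 = $2,074.60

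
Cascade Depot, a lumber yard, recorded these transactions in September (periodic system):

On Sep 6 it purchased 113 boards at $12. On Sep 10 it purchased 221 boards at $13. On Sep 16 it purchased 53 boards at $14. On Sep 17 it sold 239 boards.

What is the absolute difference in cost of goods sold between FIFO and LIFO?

$166

FIFO COGS: 113 @ $12 + 126 @ $13 = $2,994
LIFO COGS: 53 @ $14 + 186 @ $13 = $3,160
Difference = |$2,994 − $3,160| = $166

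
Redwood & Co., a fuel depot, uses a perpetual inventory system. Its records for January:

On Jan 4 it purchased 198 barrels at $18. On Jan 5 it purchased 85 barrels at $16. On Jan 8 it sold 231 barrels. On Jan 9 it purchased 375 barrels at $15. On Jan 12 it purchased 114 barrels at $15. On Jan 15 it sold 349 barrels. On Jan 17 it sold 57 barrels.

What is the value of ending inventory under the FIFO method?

Ending inventory = $2,025

Jan 8, 231 sold [FIFO — oldest first]: 198 @ $18 + 33 @ $16 = $4,092
Jan 15, 349 sold [FIFO — oldest first]: 52 @ $16 + 297 @ $15 = $5,287
Jan 17, 57 sold [FIFO — oldest first]: 57 @ $15 = $855
Total COGS = $4,092 + $5,287 + $855 = $10,234
Ending inventory: 21 @ $15 + 114 @ $15 = $2,025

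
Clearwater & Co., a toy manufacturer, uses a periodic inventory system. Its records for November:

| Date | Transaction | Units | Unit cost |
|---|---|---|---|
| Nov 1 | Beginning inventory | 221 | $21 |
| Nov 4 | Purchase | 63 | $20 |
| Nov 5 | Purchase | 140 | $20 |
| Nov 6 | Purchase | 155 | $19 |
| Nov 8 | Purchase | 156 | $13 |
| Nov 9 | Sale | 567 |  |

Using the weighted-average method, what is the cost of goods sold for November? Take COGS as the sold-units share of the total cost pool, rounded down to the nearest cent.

Nov 9, sell 567: 567/735 × $13,674.00 → $10,548.51
Ending inventory (cost pool remaining) = $3,125.49
Check: goods available $13,674.00 = COGS $10,548.51 + ending $3,125.49

COGS = $10,548.51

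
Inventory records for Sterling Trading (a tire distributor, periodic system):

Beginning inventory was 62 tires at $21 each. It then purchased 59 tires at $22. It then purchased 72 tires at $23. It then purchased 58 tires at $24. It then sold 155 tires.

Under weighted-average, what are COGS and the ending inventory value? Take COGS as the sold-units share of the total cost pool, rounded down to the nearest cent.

COGS = $3,487.80; ending inventory = $2,160.20

Sale 1, sell 155: 155/251 × $5,648.00 → $3,487.80
Ending inventory (cost pool remaining) = $2,160.20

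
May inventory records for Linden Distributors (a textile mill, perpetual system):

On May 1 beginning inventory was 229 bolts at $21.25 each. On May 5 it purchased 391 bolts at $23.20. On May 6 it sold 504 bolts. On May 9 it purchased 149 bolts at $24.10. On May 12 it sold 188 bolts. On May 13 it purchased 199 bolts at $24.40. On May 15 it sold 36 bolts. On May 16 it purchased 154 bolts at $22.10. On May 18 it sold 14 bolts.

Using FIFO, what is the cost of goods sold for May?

COGS = $16,877.65

May 6, 504 sold [FIFO — oldest first]: 229 @ $21.25 + 275 @ $23.20 = $11,246.25
May 12, 188 sold [FIFO — oldest first]: 116 @ $23.20 + 72 @ $24.10 = $4,426.40
May 15, 36 sold [FIFO — oldest first]: 36 @ $24.10 = $867.60
May 18, 14 sold [FIFO — oldest first]: 14 @ $24.10 = $337.40
Total COGS = $11,246.25 + $4,426.40 + $867.60 + $337.40 = $16,877.65
Ending inventory: 27 @ $24.10 + 199 @ $24.40 + 154 @ $22.10 = $8,909.70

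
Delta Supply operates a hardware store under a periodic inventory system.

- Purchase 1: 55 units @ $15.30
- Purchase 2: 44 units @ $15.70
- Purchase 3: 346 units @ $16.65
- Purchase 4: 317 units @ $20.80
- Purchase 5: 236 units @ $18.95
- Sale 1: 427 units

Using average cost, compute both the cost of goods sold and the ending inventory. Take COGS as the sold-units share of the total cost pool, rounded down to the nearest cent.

Sale 1, sell 427: 427/998 × $18,359.00 → $7,855.00
Ending inventory (cost pool remaining) = $10,504.00

COGS = $7,855.00; ending inventory = $10,504.00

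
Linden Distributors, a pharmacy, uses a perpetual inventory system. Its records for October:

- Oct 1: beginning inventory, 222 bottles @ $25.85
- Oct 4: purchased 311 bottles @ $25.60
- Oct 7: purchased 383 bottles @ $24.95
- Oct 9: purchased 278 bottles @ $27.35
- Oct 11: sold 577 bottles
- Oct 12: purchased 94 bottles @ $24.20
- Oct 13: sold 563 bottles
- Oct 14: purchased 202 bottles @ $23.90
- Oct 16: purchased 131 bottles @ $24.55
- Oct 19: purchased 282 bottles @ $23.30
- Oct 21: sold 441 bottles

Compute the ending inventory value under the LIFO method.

Ending inventory = $7,984.40

Oct 11, 577 sold [LIFO — newest first]: 278 @ $27.35 + 299 @ $24.95 = $15,063.35
Oct 13, 563 sold [LIFO — newest first]: 94 @ $24.20 + 84 @ $24.95 + 311 @ $25.60 + 74 @ $25.85 = $14,245.10
Oct 21, 441 sold [LIFO — newest first]: 282 @ $23.30 + 131 @ $24.55 + 28 @ $23.90 = $10,455.85
Total COGS = $15,063.35 + $14,245.10 + $10,455.85 = $39,764.30
Ending inventory: 148 @ $25.85 + 174 @ $23.90 = $7,984.40
Check: goods available $47,748.70 = COGS $39,764.30 + ending $7,984.40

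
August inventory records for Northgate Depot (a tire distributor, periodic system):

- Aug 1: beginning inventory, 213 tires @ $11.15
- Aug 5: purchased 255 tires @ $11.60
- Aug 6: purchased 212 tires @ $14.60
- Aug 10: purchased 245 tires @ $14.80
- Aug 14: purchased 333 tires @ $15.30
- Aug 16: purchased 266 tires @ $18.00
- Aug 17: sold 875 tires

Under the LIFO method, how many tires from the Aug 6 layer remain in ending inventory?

Aug 17, 875 sold [LIFO — newest first]: 266 @ $18.00 + 333 @ $15.30 + 245 @ $14.80 + 31 @ $14.60 = $13,961.50
Ending inventory: 213 @ $11.15 + 255 @ $11.60 + 181 @ $14.60 = $7,975.55
Check: goods available $21,937.05 = COGS $13,961.50 + ending $7,975.55

181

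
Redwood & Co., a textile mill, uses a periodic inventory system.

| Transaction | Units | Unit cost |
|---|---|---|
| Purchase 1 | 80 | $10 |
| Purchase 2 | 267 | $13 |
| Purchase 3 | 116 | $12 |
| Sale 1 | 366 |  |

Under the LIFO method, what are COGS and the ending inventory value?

Sale 1 (366) [LIFO — newest first]: 116 @ $12 + 250 @ $13 = $4,642
Ending inventory: 80 @ $10 + 17 @ $13 = $1,021

COGS = $4,642; ending inventory = $1,021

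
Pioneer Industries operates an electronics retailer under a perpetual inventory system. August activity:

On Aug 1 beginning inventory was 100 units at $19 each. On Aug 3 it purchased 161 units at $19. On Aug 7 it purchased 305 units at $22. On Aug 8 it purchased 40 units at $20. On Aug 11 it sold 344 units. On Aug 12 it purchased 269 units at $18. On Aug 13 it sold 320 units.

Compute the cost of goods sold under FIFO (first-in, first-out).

Aug 11, 344 sold [FIFO — oldest first]: 100 @ $19 + 161 @ $19 + 83 @ $22 = $6,785
Aug 13, 320 sold [FIFO — oldest first]: 222 @ $22 + 40 @ $20 + 58 @ $18 = $6,728
Total COGS = $6,785 + $6,728 = $13,513
Ending inventory: 211 @ $18 = $3,798

COGS = $13,513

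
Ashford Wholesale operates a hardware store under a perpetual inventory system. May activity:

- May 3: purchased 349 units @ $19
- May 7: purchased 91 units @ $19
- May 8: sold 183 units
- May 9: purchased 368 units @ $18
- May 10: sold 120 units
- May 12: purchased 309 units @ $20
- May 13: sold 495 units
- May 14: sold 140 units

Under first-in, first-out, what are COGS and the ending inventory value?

COGS = $17,584; ending inventory = $3,580

May 8, 183 sold [FIFO — oldest first]: 183 @ $19 = $3,477
May 10, 120 sold [FIFO — oldest first]: 120 @ $19 = $2,280
May 13, 495 sold [FIFO — oldest first]: 46 @ $19 + 91 @ $19 + 358 @ $18 = $9,047
May 14, 140 sold [FIFO — oldest first]: 10 @ $18 + 130 @ $20 = $2,780
Total COGS = $3,477 + $2,280 + $9,047 + $2,780 = $17,584
Ending inventory: 179 @ $20 = $3,580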